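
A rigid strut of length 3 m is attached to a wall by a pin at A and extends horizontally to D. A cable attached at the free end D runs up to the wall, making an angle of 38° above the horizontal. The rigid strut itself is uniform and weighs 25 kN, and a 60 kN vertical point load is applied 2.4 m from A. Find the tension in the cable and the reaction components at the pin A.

T = 98.27 kN, A_x = 77.44 kN, A_y = 24.50 kN

ΣM about A: T·sin38°·3 − 25·1.5 − 60·2.4 = 0 → T = 181.5/(3·0.615661) = 98.2684 ≈ 98.27 kN.
ΣF_x = 0: A_x − T·cos38° = 0 → A_x = 98.2684 × 0.788011 = 77.44 kN.
ΣF_y = 0: A_y + T·sin38° − 25 − 60 = 0 → A_y = 85 − 98.2684 × 0.615661 = 24.50 kN.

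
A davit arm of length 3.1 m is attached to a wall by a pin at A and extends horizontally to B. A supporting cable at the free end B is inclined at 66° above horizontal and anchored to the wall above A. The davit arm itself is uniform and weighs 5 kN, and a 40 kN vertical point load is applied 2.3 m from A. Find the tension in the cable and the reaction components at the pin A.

ΣM about A: T·sin66°·3.1 − 5·1.55 − 40·2.3 = 0 → T = 99.75/(3.1·0.913545) = 35.2226 ≈ 35.22 kN.
ΣF_x = 0: A_x − T·cos66° = 0 → A_x = 35.2226 × 0.406737 = 14.33 kN.
ΣF_y = 0: A_y + T·sin66° − 5 − 40 = 0 → A_y = 45 − 35.2226 × 0.913545 = 12.82 kN.

T = 35.22 kN, A_x = 14.33 kN, A_y = 12.82 kN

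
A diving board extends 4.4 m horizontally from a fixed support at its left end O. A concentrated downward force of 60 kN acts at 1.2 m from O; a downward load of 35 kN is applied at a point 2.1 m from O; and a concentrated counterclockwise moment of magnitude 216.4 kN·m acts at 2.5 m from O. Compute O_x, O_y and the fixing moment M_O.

O_x = 0, O_y = 95.00 kN, M_O = -70.90 kN·m

ΣF_x = 0: O_x = 0.
ΣF_y = 0: O_y − 60 − 35 = 0 → O_y = 95.00 kN.
ΣM about O: M_O − 60·1.2 − 35·2.1 + 216.4 = 0 → M_O = -70.90 kN·m.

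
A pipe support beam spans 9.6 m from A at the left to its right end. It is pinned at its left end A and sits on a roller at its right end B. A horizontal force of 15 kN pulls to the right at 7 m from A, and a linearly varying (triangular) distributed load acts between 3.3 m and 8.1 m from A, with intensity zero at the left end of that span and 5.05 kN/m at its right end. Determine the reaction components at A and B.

A_x = -15.00 kN, A_y = 3.914 kN, B_y = 8.206 kN

Resultant of the triangular load: ½ × 5.05 × 4.8 = 12.12 kN, acting at 6.5 m from A (one-third of the span from the peak).
Taking moments about A: B_y·9.6 − (½·5.05·4.8)·6.5 = 0 → B_y = 78.78/9.6 = 8.20625 ≈ 8.206 kN.
ΣF_y = 0: A_y + 8.20625 − ½·5.05·4.8 = 0 → A_y = 3.914 kN.
ΣF_x = 0: A_x + 15 = 0 → A_x = -15.00 kN.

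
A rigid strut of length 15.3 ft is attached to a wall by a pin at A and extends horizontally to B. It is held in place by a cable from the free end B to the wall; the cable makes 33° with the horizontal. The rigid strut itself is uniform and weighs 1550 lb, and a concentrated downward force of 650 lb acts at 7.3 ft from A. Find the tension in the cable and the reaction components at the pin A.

T = 1992 lb, A_x = 1671 lb, A_y = 1115 lb

ΣM about A: T·sin33°·15.3 − 1550·7.65 − 650·7.3 = 0 → T = 16602.5/(15.3·0.544639) = 1992.39 ≈ 1992 lb.
ΣF_x = 0: A_x − T·cos33° = 0 → A_x = 1992.39 × 0.838671 = 1671 lb.
ΣF_y = 0: A_y + T·sin33° − 1550 − 650 = 0 → A_y = 2200 − 1992.39 × 0.544639 = 1115 lb.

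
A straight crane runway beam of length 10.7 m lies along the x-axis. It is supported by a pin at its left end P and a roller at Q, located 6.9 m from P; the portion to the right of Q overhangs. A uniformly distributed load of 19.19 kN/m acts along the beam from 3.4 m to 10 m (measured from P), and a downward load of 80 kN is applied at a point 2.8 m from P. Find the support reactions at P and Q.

P_x = 0, P_y = 51.21 kN, Q_y = 155.4 kN

Resultant of the distributed load: 19.19 × 6.6 = 126.654 kN at 6.7 m from P.
Taking moments about P: Q_y·6.9 − (19.19·6.6)·6.7 − 80·2.8 = 0 → Q_y = 1072.5818/6.9 = 155.447 ≈ 155.4 kN.
ΣF_y = 0: P_y + 155.447 − 19.19·6.6 − 80 = 0 → P_y = 51.21 kN.
ΣF_x = 0: no horizontal applied forces, so P_x = 0.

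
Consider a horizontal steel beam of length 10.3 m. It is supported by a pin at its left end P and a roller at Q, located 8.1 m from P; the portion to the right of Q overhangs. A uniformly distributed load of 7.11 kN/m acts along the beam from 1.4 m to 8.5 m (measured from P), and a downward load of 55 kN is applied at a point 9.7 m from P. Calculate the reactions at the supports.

P_x = 0, P_y = 8.767 kN, Q_y = 96.71 kN

Resultant of the distributed load: 7.11 × 7.1 = 50.481 kN at 4.95 m from P.
ΣM about P: Q_y·8.1 − (7.11·7.1)·4.95 − 55·9.7 = 0 → Q_y = 783.38095/8.1 = 96.7137 ≈ 96.71 kN.
ΣF_y = 0: P_y + 96.7137 − 7.11·7.1 − 55 = 0 → P_y = 8.767 kN.
ΣF_x = 0: no horizontal applied forces, so P_x = 0.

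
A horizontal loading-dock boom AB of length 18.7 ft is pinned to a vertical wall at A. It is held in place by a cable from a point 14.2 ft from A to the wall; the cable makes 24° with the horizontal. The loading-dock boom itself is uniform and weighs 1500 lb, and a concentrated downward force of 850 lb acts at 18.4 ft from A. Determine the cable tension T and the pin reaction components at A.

T = 5136 lb, A_x = 4692 lb, A_y = 260.9 lb

ΣM about A: T·sin24°·14.2 − 1500·9.35 − 850·18.4 = 0 → T = 29665/(14.2·0.406737) = 5136.2 ≈ 5136 lb.
ΣF_x = 0: A_x − T·cos24° = 0 → A_x = 5136.2 × 0.913545 = 4692 lb.
ΣF_y = 0: A_y + T·sin24° − 1500 − 850 = 0 → A_y = 2350 − 5136.2 × 0.406737 = 260.9 lb.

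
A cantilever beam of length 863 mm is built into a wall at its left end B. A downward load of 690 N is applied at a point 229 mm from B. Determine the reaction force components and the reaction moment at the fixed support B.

B_x = 0, B_y = 690.0 N, M_B = 158000 N·mm

ΣF_x = 0: B_x = 0.
ΣF_y = 0: B_y − 690 = 0 → B_y = 690.0 N.
ΣM about B: M_B − 690·229 = 0 → M_B = 158000 N·mm.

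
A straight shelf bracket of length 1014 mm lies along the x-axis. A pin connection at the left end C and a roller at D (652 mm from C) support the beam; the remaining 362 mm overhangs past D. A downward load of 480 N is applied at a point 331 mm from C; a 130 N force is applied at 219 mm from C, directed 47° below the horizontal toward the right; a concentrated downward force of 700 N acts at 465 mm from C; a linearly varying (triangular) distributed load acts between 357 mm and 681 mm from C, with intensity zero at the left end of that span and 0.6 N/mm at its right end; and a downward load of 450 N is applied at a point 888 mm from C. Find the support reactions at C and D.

Resultant of the triangular load: ½ × 0.6 × 324 = 97.2 N, acting at 573 mm from C (one-third of the span from the peak).
Taking moments about C: D_y·652 − 480·331 − 130·sin47°·219 − 700·465 − (½·0.6·324)·573 − 450·888 = 0 → D_y = 960497/652 = 1473.15 ≈ 1473 N.
ΣF_y = 0: C_y + 1473.15 − 480 − 130·sin47° − 700 − ½·0.6·324 − 450 = 0 → C_y = 349.1 N.
ΣF_x = 0: C_x + 130·cos47° = 0 → C_x = -88.66 N.

C_x = -88.66 N, C_y = 349.1 N, D_y = 1473 N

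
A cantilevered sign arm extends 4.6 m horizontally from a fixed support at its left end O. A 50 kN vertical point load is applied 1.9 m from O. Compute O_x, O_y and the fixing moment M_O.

ΣF_x = 0: O_x = 0.
ΣF_y = 0: O_y − 50 = 0 → O_y = 50.00 kN.
ΣM about O: M_O − 50·1.9 = 0 → M_O = 95.00 kN·m.

O_x = 0, O_y = 50.00 kN, M_O = 95.00 kN·m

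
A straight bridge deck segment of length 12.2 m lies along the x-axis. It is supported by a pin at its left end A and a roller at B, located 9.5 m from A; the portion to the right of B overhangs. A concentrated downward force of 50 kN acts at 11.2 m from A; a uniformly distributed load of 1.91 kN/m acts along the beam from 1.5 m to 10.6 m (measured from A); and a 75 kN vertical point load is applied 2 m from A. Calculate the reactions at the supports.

Resultant of the distributed load: 1.91 × 9.1 = 17.381 kN at 6.05 m from A.
Moments about A: B_y·9.5 − 50·11.2 − (1.91·9.1)·6.05 − 75·2 = 0 → B_y = 815.15505/9.5 = 85.8058 ≈ 85.81 kN.
ΣF_y = 0: A_y + 85.8058 − 50 − 1.91·9.1 − 75 = 0 → A_y = 56.58 kN.
ΣF_x = 0: no horizontal applied forces, so A_x = 0.

A_x = 0, A_y = 56.58 kN, B_y = 85.81 kN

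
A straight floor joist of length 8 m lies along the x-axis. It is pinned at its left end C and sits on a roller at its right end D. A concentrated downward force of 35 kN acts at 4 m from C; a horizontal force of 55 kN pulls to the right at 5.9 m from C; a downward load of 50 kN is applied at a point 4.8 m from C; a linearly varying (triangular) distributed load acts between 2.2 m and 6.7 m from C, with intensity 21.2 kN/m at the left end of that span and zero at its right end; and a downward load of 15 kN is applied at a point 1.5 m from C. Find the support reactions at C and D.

Resultant of the triangular load: ½ × 21.2 × 4.5 = 47.7 kN, acting at 3.7 m from C (one-third of the span from the peak).
ΣM about C: D_y·8 − 35·4 − 50·4.8 − (½·21.2·4.5)·3.7 − 15·1.5 = 0 → D_y = 578.99/8 = 72.3738 ≈ 72.37 kN.
ΣF_y = 0: C_y + 72.3738 − 35 − 50 − ½·21.2·4.5 − 15 = 0 → C_y = 75.33 kN.
ΣF_x = 0: C_x + 55 = 0 → C_x = -55.00 kN.

C_x = -55.00 kN, C_y = 75.33 kN, D_y = 72.37 kN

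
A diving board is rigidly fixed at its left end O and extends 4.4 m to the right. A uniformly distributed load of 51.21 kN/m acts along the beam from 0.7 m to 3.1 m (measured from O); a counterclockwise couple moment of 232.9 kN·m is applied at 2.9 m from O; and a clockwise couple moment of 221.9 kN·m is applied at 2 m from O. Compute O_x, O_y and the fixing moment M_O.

Resultant of the distributed load: 51.21 × 2.4 = 122.904 kN at 1.9 m from O.
ΣF_x = 0: O_x = 0.
ΣF_y = 0: O_y − 51.21·2.4 = 0 → O_y = 122.9 kN.
ΣM about O: M_O − (51.21·2.4)·1.9 + 232.9 − 221.9 = 0 → M_O = 222.5 kN·m.

O_x = 0, O_y = 122.9 kN, M_O = 222.5 kN·m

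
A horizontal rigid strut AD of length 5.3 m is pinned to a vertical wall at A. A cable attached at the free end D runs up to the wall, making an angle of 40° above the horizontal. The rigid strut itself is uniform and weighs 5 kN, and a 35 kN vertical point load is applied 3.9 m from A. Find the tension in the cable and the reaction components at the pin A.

ΣM about A: T·sin40°·5.3 − 5·2.65 − 35·3.9 = 0 → T = 149.75/(5.3·0.642788) = 43.9565 ≈ 43.96 kN.
ΣF_x = 0: A_x − T·cos40° = 0 → A_x = 43.9565 × 0.766044 = 33.67 kN.
ΣF_y = 0: A_y + T·sin40° − 5 − 35 = 0 → A_y = 40 − 43.9565 × 0.642788 = 11.75 kN.

T = 43.96 kN, A_x = 33.67 kN, A_y = 11.75 kN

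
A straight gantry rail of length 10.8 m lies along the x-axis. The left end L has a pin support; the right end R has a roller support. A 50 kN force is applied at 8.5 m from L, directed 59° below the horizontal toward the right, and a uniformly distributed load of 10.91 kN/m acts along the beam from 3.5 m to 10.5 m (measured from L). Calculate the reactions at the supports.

Resultant of the distributed load: 10.91 × 7 = 76.37 kN at 7 m from L.
Taking moments about L: R_y·10.8 − 50·sin59°·8.5 − (10.91·7)·7 = 0 → R_y = 898.886/10.8 = 83.2302 ≈ 83.23 kN.
ΣF_y = 0: L_y + 83.2302 − 50·sin59° − 10.91·7 = 0 → L_y = 36.00 kN.
ΣF_x = 0: L_x + 50·cos59° = 0 → L_x = -25.75 kN.

L_x = -25.75 kN, L_y = 36.00 kN, R_y = 83.23 kN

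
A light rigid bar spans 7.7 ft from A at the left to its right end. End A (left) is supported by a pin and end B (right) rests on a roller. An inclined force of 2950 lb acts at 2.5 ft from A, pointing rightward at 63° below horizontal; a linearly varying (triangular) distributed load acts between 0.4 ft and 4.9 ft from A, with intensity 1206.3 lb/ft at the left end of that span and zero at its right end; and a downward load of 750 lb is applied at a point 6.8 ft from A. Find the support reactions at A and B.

Resultant of the triangular load: ½ × 1206.3 × 4.5 = 2714.175 lb, acting at 1.9 ft from A (one-third of the span from the peak).
Moments about A: B_y·7.7 − 2950·sin63°·2.5 − (½·1206.3·4.5)·1.9 − 750·6.8 = 0 → B_y = 16828.1/7.7 = 2185.47 ≈ 2185 lb.
ΣF_y = 0: A_y + 2185.47 − 2950·sin63° − ½·1206.3·4.5 − 750 = 0 → A_y = 3907 lb.
ΣF_x = 0: A_x + 2950·cos63° = 0 → A_x = -1339 lb.

A_x = -1339 lb, A_y = 3907 lb, B_y = 2185 lb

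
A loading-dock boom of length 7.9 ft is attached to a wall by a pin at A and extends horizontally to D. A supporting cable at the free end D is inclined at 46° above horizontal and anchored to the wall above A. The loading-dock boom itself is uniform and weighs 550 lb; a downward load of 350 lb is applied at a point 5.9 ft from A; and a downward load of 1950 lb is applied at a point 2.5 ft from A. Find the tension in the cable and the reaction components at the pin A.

T = 1604 lb, A_x = 1114 lb, A_y = 1697 lb

ΣM about A: T·sin46°·7.9 − 550·3.95 − 350·5.9 − 1950·2.5 = 0 → T = 9112.5/(7.9·0.71934) = 1603.53 ≈ 1604 lb.
ΣF_x = 0: A_x − T·cos46° = 0 → A_x = 1603.53 × 0.694658 = 1114 lb.
ΣF_y = 0: A_y + T·sin46° − 550 − 350 − 1950 = 0 → A_y = 2850 − 1603.53 × 0.71934 = 1697 lb.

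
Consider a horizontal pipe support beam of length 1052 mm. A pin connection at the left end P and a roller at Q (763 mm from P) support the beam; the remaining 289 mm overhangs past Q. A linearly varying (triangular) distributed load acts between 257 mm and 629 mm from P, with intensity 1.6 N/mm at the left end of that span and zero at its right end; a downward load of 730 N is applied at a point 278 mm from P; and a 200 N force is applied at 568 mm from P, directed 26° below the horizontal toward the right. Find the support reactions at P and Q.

Resultant of the triangular load: ½ × 1.6 × 372 = 297.6 N, acting at 381 mm from P (one-third of the span from the peak).
Moments about P: Q_y·763 − (½·1.6·372)·381 − 730·278 − 200·sin26°·568 = 0 → Q_y = 366125/763 = 479.849 ≈ 479.8 N.
ΣF_y = 0: P_y + 479.849 − ½·1.6·372 − 730 − 200·sin26° = 0 → P_y = 635.4 N.
ΣF_x = 0: P_x + 200·cos26° = 0 → P_x = -179.8 N.

P_x = -179.8 N, P_y = 635.4 N, Q_y = 479.8 N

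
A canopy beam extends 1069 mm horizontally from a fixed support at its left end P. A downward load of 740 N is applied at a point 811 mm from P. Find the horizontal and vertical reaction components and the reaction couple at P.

ΣF_x = 0: P_x = 0.
ΣF_y = 0: P_y − 740 = 0 → P_y = 740.0 N.
ΣM about P: M_P − 740·811 = 0 → M_P = 600100 N·mm.

P_x = 0, P_y = 740.0 N, M_P = 600100 N·mm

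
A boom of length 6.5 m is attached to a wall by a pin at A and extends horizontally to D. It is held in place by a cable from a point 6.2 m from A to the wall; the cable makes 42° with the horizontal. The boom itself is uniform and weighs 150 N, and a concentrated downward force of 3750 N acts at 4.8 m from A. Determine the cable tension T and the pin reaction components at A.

T = 4456 N, A_x = 3312 N, A_y = 918.1 N

ΣM about A: T·sin42°·6.2 − 150·3.25 − 3750·4.8 = 0 → T = 18487.5/(6.2·0.669131) = 4456.31 ≈ 4456 N.
ΣF_x = 0: A_x − T·cos42° = 0 → A_x = 4456.31 × 0.743145 = 3312 N.
ΣF_y = 0: A_y + T·sin42° − 150 − 3750 = 0 → A_y = 3900 − 4456.31 × 0.669131 = 918.1 N.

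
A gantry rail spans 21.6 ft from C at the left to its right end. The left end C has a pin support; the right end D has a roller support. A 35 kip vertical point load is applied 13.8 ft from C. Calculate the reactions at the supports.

C_x = 0, C_y = 12.64 kip, D_y = 22.36 kip

Taking moments about C: D_y·21.6 − 35·13.8 = 0 → D_y = 483/21.6 = 22.3611 ≈ 22.36 kip.
ΣF_y = 0: C_y + 22.3611 − 35 = 0 → C_y = 12.64 kip.
ΣF_x = 0: no horizontal applied forces, so C_x = 0.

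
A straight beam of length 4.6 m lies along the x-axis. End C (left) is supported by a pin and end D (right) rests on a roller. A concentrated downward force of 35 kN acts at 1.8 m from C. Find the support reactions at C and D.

C_x = 0, C_y = 21.30 kN, D_y = 13.70 kN

ΣM about C: D_y·4.6 − 35·1.8 = 0 → D_y = 63/4.6 = 13.6957 ≈ 13.70 kN.
ΣF_y = 0: C_y + 13.6957 − 35 = 0 → C_y = 21.30 kN.
ΣF_x = 0: no horizontal applied forces, so C_x = 0.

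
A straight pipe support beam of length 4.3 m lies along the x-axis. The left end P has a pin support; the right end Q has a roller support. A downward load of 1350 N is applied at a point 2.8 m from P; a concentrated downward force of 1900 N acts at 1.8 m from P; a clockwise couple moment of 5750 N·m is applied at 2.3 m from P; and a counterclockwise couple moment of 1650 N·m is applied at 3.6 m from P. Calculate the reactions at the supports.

P_x = 0, P_y = 622.1 N, Q_y = 2628 N

Moments about P: Q_y·4.3 − 1350·2.8 − 1900·1.8 − 5750 + 1650 = 0 → Q_y = 11300/4.3 = 2627.91 ≈ 2628 N.
ΣF_y = 0: P_y + 2627.91 − 1350 − 1900 = 0 → P_y = 622.1 N.
ΣF_x = 0: no horizontal applied forces, so P_x = 0.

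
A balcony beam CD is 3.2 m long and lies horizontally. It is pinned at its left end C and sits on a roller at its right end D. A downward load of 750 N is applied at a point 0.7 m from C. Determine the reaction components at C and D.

Moments about C: D_y·3.2 − 750·0.7 = 0 → D_y = 525/3.2 = 164.062 ≈ 164.1 N.
ΣF_y = 0: C_y + 164.062 − 750 = 0 → C_y = 585.9 N.
ΣF_x = 0: no horizontal applied forces, so C_x = 0.

C_x = 0, C_y = 585.9 N, D_y = 164.1 N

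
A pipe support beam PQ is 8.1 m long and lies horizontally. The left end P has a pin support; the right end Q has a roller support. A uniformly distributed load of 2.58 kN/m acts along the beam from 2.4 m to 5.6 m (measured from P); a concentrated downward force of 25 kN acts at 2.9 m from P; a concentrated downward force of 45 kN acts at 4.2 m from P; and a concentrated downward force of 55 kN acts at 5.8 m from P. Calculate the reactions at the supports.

Resultant of the distributed load: 2.58 × 3.2 = 8.256 kN at 4 m from P.
Moments about P: Q_y·8.1 − (2.58·3.2)·4 − 25·2.9 − 45·4.2 − 55·5.8 = 0 → Q_y = 613.524/8.1 = 75.7437 ≈ 75.74 kN.
ΣF_y = 0: P_y + 75.7437 − 2.58·3.2 − 25 − 45 − 55 = 0 → P_y = 57.51 kN.
ΣF_x = 0: no horizontal applied forces, so P_x = 0.

P_x = 0, P_y = 57.51 kN, Q_y = 75.74 kN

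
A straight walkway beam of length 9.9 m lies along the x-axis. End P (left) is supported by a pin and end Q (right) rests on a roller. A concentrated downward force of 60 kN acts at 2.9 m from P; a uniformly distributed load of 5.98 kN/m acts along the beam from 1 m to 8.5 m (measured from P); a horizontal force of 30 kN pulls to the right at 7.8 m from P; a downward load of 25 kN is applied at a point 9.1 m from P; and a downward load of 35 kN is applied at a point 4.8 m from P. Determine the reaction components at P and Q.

Resultant of the distributed load: 5.98 × 7.5 = 44.85 kN at 4.75 m from P.
Moments about P: Q_y·9.9 − 60·2.9 − (5.98·7.5)·4.75 − 25·9.1 − 35·4.8 = 0 → Q_y = 782.5375/9.9 = 79.0442 ≈ 79.04 kN.
ΣF_y = 0: P_y + 79.0442 − 60 − 5.98·7.5 − 25 − 35 = 0 → P_y = 85.81 kN.
ΣF_x = 0: P_x + 30 = 0 → P_x = -30.00 kN.

P_x = -30.00 kN, P_y = 85.81 kN, Q_y = 79.04 kN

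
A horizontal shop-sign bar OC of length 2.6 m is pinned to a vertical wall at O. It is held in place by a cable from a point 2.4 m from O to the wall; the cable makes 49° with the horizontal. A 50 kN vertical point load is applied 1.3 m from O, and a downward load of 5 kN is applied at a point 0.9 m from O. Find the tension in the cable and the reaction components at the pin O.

ΣM about O: T·sin49°·2.4 − 50·1.3 − 5·0.9 = 0 → T = 69.5/(2.4·0.75471) = 38.3701 ≈ 38.37 kN.
ΣF_x = 0: O_x − T·cos49° = 0 → O_x = 38.3701 × 0.656059 = 25.17 kN.
ΣF_y = 0: O_y + T·sin49° − 50 − 5 = 0 → O_y = 55 − 38.3701 × 0.75471 = 26.04 kN.

T = 38.37 kN, O_x = 25.17 kN, O_y = 26.04 kN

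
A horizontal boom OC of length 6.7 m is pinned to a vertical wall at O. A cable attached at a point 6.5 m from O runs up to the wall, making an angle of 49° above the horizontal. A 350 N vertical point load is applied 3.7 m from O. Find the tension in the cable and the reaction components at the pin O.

ΣM about O: T·sin49°·6.5 − 350·3.7 = 0 → T = 1295/(6.5·0.75471) = 263.983 ≈ 264.0 N.
ΣF_x = 0: O_x − T·cos49° = 0 → O_x = 263.983 × 0.656059 = 173.2 N.
ΣF_y = 0: O_y + T·sin49° − 350 = 0 → O_y = 350 − 263.983 × 0.75471 = 150.8 N.

T = 264.0 N, O_x = 173.2 N, O_y = 150.8 N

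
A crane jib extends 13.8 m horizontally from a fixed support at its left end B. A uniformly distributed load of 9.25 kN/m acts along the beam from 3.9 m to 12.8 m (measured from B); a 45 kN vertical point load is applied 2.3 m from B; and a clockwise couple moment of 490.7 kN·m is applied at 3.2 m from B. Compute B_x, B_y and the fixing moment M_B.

Resultant of the distributed load: 9.25 × 8.9 = 82.325 kN at 8.35 m from B.
ΣF_x = 0: B_x = 0.
ΣF_y = 0: B_y − 9.25·8.9 − 45 = 0 → B_y = 127.3 kN.
ΣM about B: M_B − (9.25·8.9)·8.35 − 45·2.3 − 490.7 = 0 → M_B = 1282 kN·m.

B_x = 0, B_y = 127.3 kN, M_B = 1282 kN·m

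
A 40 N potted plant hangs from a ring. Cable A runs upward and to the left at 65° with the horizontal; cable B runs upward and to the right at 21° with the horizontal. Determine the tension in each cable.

ΣF_x = 0: −T_A·cos65° + T_B·cos21° = 0 → T_B = 0.452685·T_A.
ΣF_y = 0: T_A·sin65° + T_B·sin21° = 40.
Substitute: T_A·(0.906308 + 0.452685·0.358368) = 40 → T_A = 37.4344 ≈ 37.43 N.
Then T_B = 0.452685 × 37.4344 = 16.95 N.

T_A = 37.43 N, T_B = 16.95 N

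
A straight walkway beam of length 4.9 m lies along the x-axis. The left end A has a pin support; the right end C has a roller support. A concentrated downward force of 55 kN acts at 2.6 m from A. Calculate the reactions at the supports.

Taking moments about A: C_y·4.9 − 55·2.6 = 0 → C_y = 143/4.9 = 29.1837 ≈ 29.18 kN.
ΣF_y = 0: A_y + 29.1837 − 55 = 0 → A_y = 25.82 kN.
ΣF_x = 0: no horizontal applied forces, so A_x = 0.

A_x = 0, A_y = 25.82 kN, C_y = 29.18 kN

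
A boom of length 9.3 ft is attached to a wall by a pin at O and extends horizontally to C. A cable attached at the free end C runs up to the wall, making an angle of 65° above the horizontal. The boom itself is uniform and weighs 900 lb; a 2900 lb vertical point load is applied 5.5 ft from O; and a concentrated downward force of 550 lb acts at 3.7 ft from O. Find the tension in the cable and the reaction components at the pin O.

T = 2630 lb, O_x = 1112 lb, O_y = 1966 lb

ΣM about O: T·sin65°·9.3 − 900·4.65 − 2900·5.5 − 550·3.7 = 0 → T = 22170/(9.3·0.906308) = 2630.31 ≈ 2630 lb.
ΣF_x = 0: O_x − T·cos65° = 0 → O_x = 2630.31 × 0.422618 = 1112 lb.
ΣF_y = 0: O_y + T·sin65° − 900 − 2900 − 550 = 0 → O_y = 4350 − 2630.31 × 0.906308 = 1966 lb.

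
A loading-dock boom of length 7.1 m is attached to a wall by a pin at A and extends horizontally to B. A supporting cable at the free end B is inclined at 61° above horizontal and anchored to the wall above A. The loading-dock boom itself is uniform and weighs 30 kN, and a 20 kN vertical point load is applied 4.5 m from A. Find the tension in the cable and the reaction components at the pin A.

ΣM about A: T·sin61°·7.1 − 30·3.55 − 20·4.5 = 0 → T = 196.5/(7.1·0.87462) = 31.6435 ≈ 31.64 kN.
ΣF_x = 0: A_x − T·cos61° = 0 → A_x = 31.6435 × 0.48481 = 15.34 kN.
ΣF_y = 0: A_y + T·sin61° − 30 − 20 = 0 → A_y = 50 − 31.6435 × 0.87462 = 22.32 kN.

T = 31.64 kN, A_x = 15.34 kN, A_y = 22.32 kN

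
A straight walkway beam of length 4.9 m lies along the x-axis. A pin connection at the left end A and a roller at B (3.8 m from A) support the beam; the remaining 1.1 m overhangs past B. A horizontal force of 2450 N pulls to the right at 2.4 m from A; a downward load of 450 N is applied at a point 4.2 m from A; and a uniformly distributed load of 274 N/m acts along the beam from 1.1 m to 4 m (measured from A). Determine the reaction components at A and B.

Resultant of the distributed load: 274 × 2.9 = 794.6 N at 2.55 m from A.
ΣM about A: B_y·3.8 − 450·4.2 − (274·2.9)·2.55 = 0 → B_y = 3916.23/3.8 = 1030.59 ≈ 1031 N.
ΣF_y = 0: A_y + 1030.59 − 450 − 274·2.9 = 0 → A_y = 214.0 N.
ΣF_x = 0: A_x + 2450 = 0 → A_x = -2450 N.

A_x = -2450 N, A_y = 214.0 N, B_y = 1031 N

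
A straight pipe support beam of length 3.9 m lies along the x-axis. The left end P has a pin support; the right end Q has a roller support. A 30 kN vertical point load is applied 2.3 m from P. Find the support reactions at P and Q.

ΣM about P: Q_y·3.9 − 30·2.3 = 0 → Q_y = 69/3.9 = 17.6923 ≈ 17.69 kN.
ΣF_y = 0: P_y + 17.6923 − 30 = 0 → P_y = 12.31 kN.
ΣF_x = 0: no horizontal applied forces, so P_x = 0.

P_x = 0, P_y = 12.31 kN, Q_y = 17.69 kN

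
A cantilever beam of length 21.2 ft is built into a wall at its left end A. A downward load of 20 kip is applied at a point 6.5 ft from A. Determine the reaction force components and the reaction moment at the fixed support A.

ΣF_x = 0: A_x = 0.
ΣF_y = 0: A_y − 20 = 0 → A_y = 20.00 kip.
ΣM about A: M_A − 20·6.5 = 0 → M_A = 130.0 kip·ft.

A_x = 0, A_y = 20.00 kip, M_A = 130.0 kip·ft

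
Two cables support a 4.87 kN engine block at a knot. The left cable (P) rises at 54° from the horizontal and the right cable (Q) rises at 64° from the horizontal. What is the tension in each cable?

T_P = 2.418 kN, T_Q = 3.242 kN

ΣF_x = 0: −T_P·cos54° + T_Q·cos64° = 0 → T_Q = 1.34084·T_P.
ΣF_y = 0: T_P·sin54° + T_Q·sin64° = 4.87.
Substitute: T_P·(0.809017 + 1.34084·0.898794) = 4.87 → T_P = 2.41789 ≈ 2.418 kN.
Then T_Q = 1.34084 × 2.41789 = 3.242 kN.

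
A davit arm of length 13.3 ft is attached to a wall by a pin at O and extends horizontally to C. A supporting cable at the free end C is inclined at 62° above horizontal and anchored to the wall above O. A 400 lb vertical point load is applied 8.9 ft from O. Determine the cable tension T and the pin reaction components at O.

ΣM about O: T·sin62°·13.3 − 400·8.9 = 0 → T = 3560/(13.3·0.882948) = 303.154 ≈ 303.2 lb.
ΣF_x = 0: O_x − T·cos62° = 0 → O_x = 303.154 × 0.469472 = 142.3 lb.
ΣF_y = 0: O_y + T·sin62° − 400 = 0 → O_y = 400 − 303.154 × 0.882948 = 132.3 lb.

T = 303.2 lb, O_x = 142.3 lb, O_y = 132.3 lb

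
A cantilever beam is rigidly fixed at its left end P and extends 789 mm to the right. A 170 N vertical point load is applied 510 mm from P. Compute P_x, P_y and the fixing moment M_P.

P_x = 0, P_y = 170.0 N, M_P = 86700 N·mm

ΣF_x = 0: P_x = 0.
ΣF_y = 0: P_y − 170 = 0 → P_y = 170.0 N.
ΣM about P: M_P − 170·510 = 0 → M_P = 86700 N·mm.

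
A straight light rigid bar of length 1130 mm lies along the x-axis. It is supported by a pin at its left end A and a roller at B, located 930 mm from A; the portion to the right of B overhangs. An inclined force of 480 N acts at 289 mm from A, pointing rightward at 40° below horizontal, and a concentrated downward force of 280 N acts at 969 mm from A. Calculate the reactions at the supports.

A_x = -367.7 N, A_y = 200.9 N, B_y = 387.6 N

Moments about A: B_y·930 − 480·sin40°·289 − 280·969 = 0 → B_y = 360487/930 = 387.62 ≈ 387.6 N.
ΣF_y = 0: A_y + 387.62 − 480·sin40° − 280 = 0 → A_y = 200.9 N.
ΣF_x = 0: A_x + 480·cos40° = 0 → A_x = -367.7 N.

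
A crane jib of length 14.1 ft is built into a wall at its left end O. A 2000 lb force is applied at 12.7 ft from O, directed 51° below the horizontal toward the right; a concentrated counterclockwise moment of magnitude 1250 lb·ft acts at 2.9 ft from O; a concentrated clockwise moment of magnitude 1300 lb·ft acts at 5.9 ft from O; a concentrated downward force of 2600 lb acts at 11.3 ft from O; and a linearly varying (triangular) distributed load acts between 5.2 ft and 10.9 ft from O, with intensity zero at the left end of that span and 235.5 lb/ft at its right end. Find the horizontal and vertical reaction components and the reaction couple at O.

Resultant of the triangular load: ½ × 235.5 × 5.7 = 671.175 lb, acting at 9 ft from O (one-third of the span from the peak).
ΣF_x = 0: O_x + 2000·cos51° = 0 → O_x = -1259 lb.
ΣF_y = 0: O_y − 2000·sin51° − 2600 − ½·235.5·5.7 = 0 → O_y = 4825 lb.
ΣM about O: M_O − 2000·sin51°·12.7 + 1250 − 1300 − 2600·11.3 − (½·235.5·5.7)·9 = 0 → M_O = 55210 lb·ft.

O_x = -1259 lb, O_y = 4825 lb, M_O = 55210 lb·ft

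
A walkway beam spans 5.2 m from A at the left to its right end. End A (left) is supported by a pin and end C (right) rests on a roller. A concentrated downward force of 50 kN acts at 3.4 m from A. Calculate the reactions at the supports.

Taking moments about A: C_y·5.2 − 50·3.4 = 0 → C_y = 170/5.2 = 32.6923 ≈ 32.69 kN.
ΣF_y = 0: A_y + 32.6923 − 50 = 0 → A_y = 17.31 kN.
ΣF_x = 0: no horizontal applied forces, so A_x = 0.

A_x = 0, A_y = 17.31 kN, C_y = 32.69 kN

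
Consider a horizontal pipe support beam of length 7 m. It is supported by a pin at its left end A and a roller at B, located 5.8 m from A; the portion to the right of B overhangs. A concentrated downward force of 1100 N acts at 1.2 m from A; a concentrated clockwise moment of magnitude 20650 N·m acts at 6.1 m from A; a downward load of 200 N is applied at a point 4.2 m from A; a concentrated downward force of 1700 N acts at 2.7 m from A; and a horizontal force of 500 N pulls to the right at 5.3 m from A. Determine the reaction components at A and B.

Moments about A: B_y·5.8 − 1100·1.2 − 20650 − 200·4.2 − 1700·2.7 = 0 → B_y = 27400/5.8 = 4724.14 ≈ 4724 N.
ΣF_y = 0: A_y + 4724.14 − 1100 − 200 − 1700 = 0 → A_y = -1724 N.
ΣF_x = 0: A_x + 500 = 0 → A_x = -500.0 N.

A_x = -500.0 N, A_y = -1724 N, B_y = 4724 N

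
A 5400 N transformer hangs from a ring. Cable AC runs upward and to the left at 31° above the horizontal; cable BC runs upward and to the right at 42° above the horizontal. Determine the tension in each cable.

ΣF_x = 0: −T_AC·cos31° + T_BC·cos42° = 0 → T_BC = 1.15343·T_AC.
ΣF_y = 0: T_AC·sin31° + T_BC·sin42° = 5400.
Substitute: T_AC·(0.515038 + 1.15343·0.669131) = 5400 → T_AC = 4196.35 ≈ 4196 N.
Then T_BC = 1.15343 × 4196.35 = 4840 N.

T_AC = 4196 N, T_BC = 4840 N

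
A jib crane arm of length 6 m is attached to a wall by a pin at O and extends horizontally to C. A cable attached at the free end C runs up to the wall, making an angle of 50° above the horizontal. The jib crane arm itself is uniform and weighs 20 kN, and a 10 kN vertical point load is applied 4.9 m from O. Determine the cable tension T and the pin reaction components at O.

ΣM about O: T·sin50°·6 − 20·3 − 10·4.9 = 0 → T = 109/(6·0.766044) = 23.7149 ≈ 23.71 kN.
ΣF_x = 0: O_x − T·cos50° = 0 → O_x = 23.7149 × 0.642788 = 15.24 kN.
ΣF_y = 0: O_y + T·sin50° − 20 − 10 = 0 → O_y = 30 − 23.7149 × 0.766044 = 11.83 kN.

T = 23.71 kN, O_x = 15.24 kN, O_y = 11.83 kN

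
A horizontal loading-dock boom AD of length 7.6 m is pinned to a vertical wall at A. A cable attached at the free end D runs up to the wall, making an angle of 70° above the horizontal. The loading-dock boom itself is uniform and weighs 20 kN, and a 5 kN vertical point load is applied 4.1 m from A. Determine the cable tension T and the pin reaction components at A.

T = 13.51 kN, A_x = 4.621 kN, A_y = 12.30 kN

ΣM about A: T·sin70°·7.6 − 20·3.8 − 5·4.1 = 0 → T = 96.5/(7.6·0.939693) = 13.5123 ≈ 13.51 kN.
ΣF_x = 0: A_x − T·cos70° = 0 → A_x = 13.5123 × 0.34202 = 4.621 kN.
ΣF_y = 0: A_y + T·sin70° − 20 − 5 = 0 → A_y = 25 − 13.5123 × 0.939693 = 12.30 kN.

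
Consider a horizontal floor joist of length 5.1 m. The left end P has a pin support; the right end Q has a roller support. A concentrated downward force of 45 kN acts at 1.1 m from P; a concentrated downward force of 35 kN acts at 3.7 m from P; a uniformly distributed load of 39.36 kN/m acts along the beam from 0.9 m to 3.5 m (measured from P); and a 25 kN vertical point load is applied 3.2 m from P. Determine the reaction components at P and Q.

Resultant of the distributed load: 39.36 × 2.6 = 102.336 kN at 2.2 m from P.
Taking moments about P: Q_y·5.1 − 45·1.1 − 35·3.7 − (39.36·2.6)·2.2 − 25·3.2 = 0 → Q_y = 484.1392/5.1 = 94.9293 ≈ 94.93 kN.
ΣF_y = 0: P_y + 94.9293 − 45 − 35 − 39.36·2.6 − 25 = 0 → P_y = 112.4 kN.
ΣF_x = 0: no horizontal applied forces, so P_x = 0.

P_x = 0, P_y = 112.4 kN, Q_y = 94.93 kN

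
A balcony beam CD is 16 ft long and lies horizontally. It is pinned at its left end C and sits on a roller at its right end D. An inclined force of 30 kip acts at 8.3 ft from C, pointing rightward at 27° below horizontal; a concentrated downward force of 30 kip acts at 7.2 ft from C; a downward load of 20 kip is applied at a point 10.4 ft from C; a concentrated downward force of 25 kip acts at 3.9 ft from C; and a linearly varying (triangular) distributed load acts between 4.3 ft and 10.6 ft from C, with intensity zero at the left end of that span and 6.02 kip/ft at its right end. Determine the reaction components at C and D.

Resultant of the triangular load: ½ × 6.02 × 6.3 = 18.963 kip, acting at 8.5 ft from C (one-third of the span from the peak).
Moments about C: D_y·16 − 30·sin27°·8.3 − 30·7.2 − 20·10.4 − 25·3.9 − (½·6.02·6.3)·8.5 = 0 → D_y = 795.729/16 = 49.7331 ≈ 49.73 kip.
ΣF_y = 0: C_y + 49.7331 − 30·sin27° − 30 − 20 − 25 − ½·6.02·6.3 = 0 → C_y = 57.85 kip.
ΣF_x = 0: C_x + 30·cos27° = 0 → C_x = -26.73 kip.

C_x = -26.73 kip, C_y = 57.85 kip, D_y = 49.73 kip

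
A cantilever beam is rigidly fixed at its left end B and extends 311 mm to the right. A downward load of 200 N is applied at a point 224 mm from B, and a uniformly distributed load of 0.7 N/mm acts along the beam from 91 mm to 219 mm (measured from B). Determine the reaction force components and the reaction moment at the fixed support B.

B_x = 0, B_y = 289.6 N, M_B = 58690 N·mm

Resultant of the distributed load: 0.7 × 128 = 89.6 N at 155 mm from B.
ΣF_x = 0: B_x = 0.
ΣF_y = 0: B_y − 200 − 0.7·128 = 0 → B_y = 289.6 N.
ΣM about B: M_B − 200·224 − (0.7·128)·155 = 0 → M_B = 58690 N·mm.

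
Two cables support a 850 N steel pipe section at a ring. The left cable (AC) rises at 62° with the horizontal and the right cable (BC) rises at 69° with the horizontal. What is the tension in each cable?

T_AC = 403.6 N, T_BC = 528.7 N

ΣF_x = 0: −T_AC·cos62° + T_BC·cos69° = 0 → T_BC = 1.31003·T_AC.
ΣF_y = 0: T_AC·sin62° + T_BC·sin69° = 850.
Substitute: T_AC·(0.882948 + 1.31003·0.93358) = 850 → T_AC = 403.615 ≈ 403.6 N.
Then T_BC = 1.31003 × 403.615 = 528.7 N.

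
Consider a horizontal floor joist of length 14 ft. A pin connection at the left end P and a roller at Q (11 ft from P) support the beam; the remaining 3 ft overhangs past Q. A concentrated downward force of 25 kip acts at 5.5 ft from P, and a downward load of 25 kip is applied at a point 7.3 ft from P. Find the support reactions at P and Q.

ΣM about P: Q_y·11 − 25·5.5 − 25·7.3 = 0 → Q_y = 320/11 = 29.0909 ≈ 29.09 kip.
ΣF_y = 0: P_y + 29.0909 − 25 − 25 = 0 → P_y = 20.91 kip.
ΣF_x = 0: no horizontal applied forces, so P_x = 0.

P_x = 0, P_y = 20.91 kip, Q_y = 29.09 kip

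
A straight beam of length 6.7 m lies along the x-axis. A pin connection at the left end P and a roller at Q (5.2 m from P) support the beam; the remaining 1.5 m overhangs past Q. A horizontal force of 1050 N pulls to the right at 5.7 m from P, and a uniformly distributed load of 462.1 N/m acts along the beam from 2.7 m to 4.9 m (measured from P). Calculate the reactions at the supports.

P_x = -1050 N, P_y = 273.7 N, Q_y = 742.9 N

Resultant of the distributed load: 462.1 × 2.2 = 1016.62 N at 3.8 m from P.
ΣM about P: Q_y·5.2 − (462.1·2.2)·3.8 = 0 → Q_y = 3863.156/5.2 = 742.915 ≈ 742.9 N.
ΣF_y = 0: P_y + 742.915 − 462.1·2.2 = 0 → P_y = 273.7 N.
ΣF_x = 0: P_x + 1050 = 0 → P_x = -1050 N.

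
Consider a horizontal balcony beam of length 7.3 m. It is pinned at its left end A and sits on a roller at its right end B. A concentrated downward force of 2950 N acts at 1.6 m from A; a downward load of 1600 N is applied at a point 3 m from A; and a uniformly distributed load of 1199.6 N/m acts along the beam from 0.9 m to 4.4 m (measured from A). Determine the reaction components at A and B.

A_x = 0, A_y = 5920 N, B_y = 2828 N

Resultant of the distributed load: 1199.6 × 3.5 = 4198.6 N at 2.65 m from A.
ΣM about A: B_y·7.3 − 2950·1.6 − 1600·3 − (1199.6·3.5)·2.65 = 0 → B_y = 20646.29/7.3 = 2828.26 ≈ 2828 N.
ΣF_y = 0: A_y + 2828.26 − 2950 − 1600 − 1199.6·3.5 = 0 → A_y = 5920 N.
ΣF_x = 0: no horizontal applied forces, so A_x = 0.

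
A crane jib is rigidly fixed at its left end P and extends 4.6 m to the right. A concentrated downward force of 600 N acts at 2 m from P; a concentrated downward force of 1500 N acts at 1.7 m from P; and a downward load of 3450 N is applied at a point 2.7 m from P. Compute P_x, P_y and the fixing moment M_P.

ΣF_x = 0: P_x = 0.
ΣF_y = 0: P_y − 600 − 1500 − 3450 = 0 → P_y = 5550 N.
ΣM about P: M_P − 600·2 − 1500·1.7 − 3450·2.7 = 0 → M_P = 13060 N·m.

P_x = 0, P_y = 5550 N, M_P = 13060 N·m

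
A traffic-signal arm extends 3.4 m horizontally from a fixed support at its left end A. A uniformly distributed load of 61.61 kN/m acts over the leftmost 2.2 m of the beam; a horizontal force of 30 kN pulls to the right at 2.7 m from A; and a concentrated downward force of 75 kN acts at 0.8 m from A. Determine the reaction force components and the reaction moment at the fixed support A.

A_x = -30.00 kN, A_y = 210.5 kN, M_A = 209.1 kN·m

Resultant of the distributed load: 61.61 × 2.2 = 135.542 kN at 1.1 m from A.
ΣF_x = 0: A_x + 30 = 0 → A_x = -30.00 kN.
ΣF_y = 0: A_y − 61.61·2.2 − 75 = 0 → A_y = 210.5 kN.
ΣM about A: M_A − (61.61·2.2)·1.1 − 75·0.8 = 0 → M_A = 209.1 kN·m.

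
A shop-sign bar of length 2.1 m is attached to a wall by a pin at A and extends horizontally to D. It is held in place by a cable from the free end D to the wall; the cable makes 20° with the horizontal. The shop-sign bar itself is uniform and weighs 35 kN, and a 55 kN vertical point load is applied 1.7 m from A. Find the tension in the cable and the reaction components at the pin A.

T = 181.3 kN, A_x = 170.4 kN, A_y = 27.98 kN

ΣM about A: T·sin20°·2.1 − 35·1.05 − 55·1.7 = 0 → T = 130.25/(2.1·0.34202) = 181.346 ≈ 181.3 kN.
ΣF_x = 0: A_x − T·cos20° = 0 → A_x = 181.346 × 0.939693 = 170.4 kN.
ΣF_y = 0: A_y + T·sin20° − 35 − 55 = 0 → A_y = 90 − 181.346 × 0.34202 = 27.98 kN.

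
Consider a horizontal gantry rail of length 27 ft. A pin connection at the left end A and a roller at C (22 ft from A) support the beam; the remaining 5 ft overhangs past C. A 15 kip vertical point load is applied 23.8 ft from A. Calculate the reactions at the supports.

Taking moments about A: C_y·22 − 15·23.8 = 0 → C_y = 357/22 = 16.2273 ≈ 16.23 kip.
ΣF_y = 0: A_y + 16.2273 − 15 = 0 → A_y = -1.227 kip.
ΣF_x = 0: no horizontal applied forces, so A_x = 0.

A_x = 0, A_y = -1.227 kip, C_y = 16.23 kip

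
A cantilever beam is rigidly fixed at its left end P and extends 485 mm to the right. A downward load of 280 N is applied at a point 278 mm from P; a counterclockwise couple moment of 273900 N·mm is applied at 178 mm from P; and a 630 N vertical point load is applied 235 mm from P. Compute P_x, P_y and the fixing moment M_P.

ΣF_x = 0: P_x = 0.
ΣF_y = 0: P_y − 280 − 630 = 0 → P_y = 910.0 N.
ΣM about P: M_P − 280·278 + 273900 − 630·235 = 0 → M_P = -48010 N·mm.

P_x = 0, P_y = 910.0 N, M_P = -48010 N·mm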